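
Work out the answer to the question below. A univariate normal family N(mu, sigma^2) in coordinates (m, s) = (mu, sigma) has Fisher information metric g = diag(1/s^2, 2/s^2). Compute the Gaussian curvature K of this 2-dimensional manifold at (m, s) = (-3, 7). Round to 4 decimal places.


The metric has the form g = (A dm^2 + B ds^2)/s^2 with A = 1, B = 2.
Substitute u = sqrt(A/B)*m: g = B*(du^2 + ds^2)/s^2, i.e. B times the
Poincare upper half-plane metric, which has constant Gaussian curvature -1.
Scaling a 2D metric by a constant c divides the Gaussian curvature by c,
so K = -1/B = -1/(2) = -0.5000 everywhere (the point (m, s) = (-3, 7) is irrelevant:
the curvature is constant).
The requested Gaussian curvature is K = -0.5000.

-0.5000


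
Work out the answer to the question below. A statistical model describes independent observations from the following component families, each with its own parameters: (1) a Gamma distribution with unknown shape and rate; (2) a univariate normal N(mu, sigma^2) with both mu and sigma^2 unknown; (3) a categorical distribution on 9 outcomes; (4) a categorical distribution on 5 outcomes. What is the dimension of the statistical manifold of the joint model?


The dimension of a statistical manifold equals the number of free
(independent) real parameters of the model. For a product of independent
blocks the parameter counts add.
- Gamma (shape, rate): 2.
- normal (mu, sigma^2): 2.
- categorical on 9 outcomes (probabilities sum to 1): 9-1 = 8.
- categorical on 5 outcomes (probabilities sum to 1): 5-1 = 4.
Total = 2 + 2 + 8 + 4 = 16.
Dimension = 16

16


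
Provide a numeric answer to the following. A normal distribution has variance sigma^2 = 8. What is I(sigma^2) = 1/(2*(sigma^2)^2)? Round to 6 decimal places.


Fisher information for variance: I(sigma^2) = 1/(2*sigma^4).
sigma^2 = 8, so sigma^4 = 64.
I = 1/(2*64) = 1/128 = 0.007813

0.007813


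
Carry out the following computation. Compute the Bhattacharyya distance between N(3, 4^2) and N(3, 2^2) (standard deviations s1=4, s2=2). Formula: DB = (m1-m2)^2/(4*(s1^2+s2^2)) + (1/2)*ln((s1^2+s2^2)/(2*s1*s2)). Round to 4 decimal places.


Bhattacharyya distance between two Gaussians:
DB = (m1-m2)^2/(4*(s1^2+s2^2)) + (1/2)*ln((s1^2+s2^2)/(2*s1*s2)).
(m1-m2)^2 = (0)^2 = 0.
s1^2+s2^2 = 16 + 4 = 20.
term1 = 0/80 = 0.0.
term2 = 0.5*ln(20/16.0) = 0.111572.
DB = 0.0 + 0.111572 = 0.1116

0.1116


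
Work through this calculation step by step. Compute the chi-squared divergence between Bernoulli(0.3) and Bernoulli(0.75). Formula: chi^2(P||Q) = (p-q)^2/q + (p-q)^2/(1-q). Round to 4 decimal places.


Chi-squared divergence between Bernoulli distributions:
chi^2 = (p-q)^2/q + (p-q)^2/(1-q).
p = 0.3, q = 0.75, p-q = -0.45.
(p-q)^2 = 0.2025.
term1 = 0.2025/0.75 = 0.27.
term2 = 0.2025/0.25 = 0.81.
chi^2 = 0.27 + 0.81 = 1.0800

1.0800


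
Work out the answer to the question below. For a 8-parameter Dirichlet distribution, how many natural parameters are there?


Exponential family dimension calculation:
Dirichlet with 8 components has 8 natural parameters.

8


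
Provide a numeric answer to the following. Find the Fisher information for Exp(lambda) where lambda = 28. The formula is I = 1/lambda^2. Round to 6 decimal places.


Fisher information for exponential: I(lambda) = 1/lambda^2.
lambda = 28, lambda^2 = 784.
I = 1/784 = 0.001276

0.001276


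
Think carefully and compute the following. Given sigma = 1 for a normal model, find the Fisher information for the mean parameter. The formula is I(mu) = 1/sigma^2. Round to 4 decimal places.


The Fisher information for the mean of a normal distribution is I(mu) = 1/sigma^2.
sigma = 1, so sigma^2 = 1.
I(mu) = 1/1 = 1.0000

1.0000


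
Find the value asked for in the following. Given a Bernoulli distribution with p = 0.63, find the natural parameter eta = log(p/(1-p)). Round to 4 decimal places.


Natural parameter for Bernoulli: eta = log(p/(1-p)).
p = 0.63, 1-p = 0.37.
p/(1-p) = 1.702703.
eta = log(1.702703) = 0.5322

0.5322


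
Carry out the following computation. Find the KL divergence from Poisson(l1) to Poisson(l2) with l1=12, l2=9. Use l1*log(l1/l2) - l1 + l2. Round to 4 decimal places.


KL divergence for Poisson:
KL = l1*log(l1/l2) - l1 + l2.
l1 = 12, l2 = 9.
log(12/9) = 0.287682.
l1*log(l1/l2) = 12 * 0.287682 = 3.452185.
KL = 3.452185 - 12 + 9 = 0.4522

0.4522


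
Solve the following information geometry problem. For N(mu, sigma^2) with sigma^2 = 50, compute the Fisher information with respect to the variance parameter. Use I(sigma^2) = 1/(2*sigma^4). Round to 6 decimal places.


Fisher information for variance: I(sigma^2) = 1/(2*sigma^4).
sigma^2 = 50, so sigma^4 = 2500.
I = 1/(2*2500) = 1/5000 = 0.000200

0.000200


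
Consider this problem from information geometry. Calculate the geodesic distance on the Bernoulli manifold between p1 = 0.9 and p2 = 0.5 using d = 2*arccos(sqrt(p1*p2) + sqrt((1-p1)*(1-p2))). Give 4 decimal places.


Geodesic distance on Bernoulli manifold:
d(p1,p2) = 2*arccos(sqrt(p1*p2) + sqrt((1-p1)*(1-p2))).
sqrt(p1*p2) = sqrt(0.9*0.5) = 0.67082.
sqrt((1-p1)*(1-p2)) = sqrt(0.1*0.5) = 0.223607.
arg = 0.67082 + 0.223607 = 0.894427.
d = 2*arccos(0.894427) = 0.9273

0.9273


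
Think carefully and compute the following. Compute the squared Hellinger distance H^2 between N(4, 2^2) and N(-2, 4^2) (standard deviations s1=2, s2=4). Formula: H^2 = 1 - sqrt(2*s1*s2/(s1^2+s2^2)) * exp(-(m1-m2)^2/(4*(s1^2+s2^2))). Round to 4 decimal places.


Squared Hellinger distance for Gaussians:
H^2 = 1 - sqrt(2*s1*s2/(s1^2+s2^2)) * exp(-(m1-m2)^2/(4*(s1^2+s2^2))).
s1^2 = 4, s2^2 = 16, s1^2+s2^2 = 20.
sqrt(2*2*4/(20)) = 0.894427.
(m1-m2)^2 = (6)^2 = 36.
exp(-36/(4*20)) = exp(-0.45) = 0.637628.
H^2 = 1 - 0.894427*0.637628 = 0.4297

0.4297


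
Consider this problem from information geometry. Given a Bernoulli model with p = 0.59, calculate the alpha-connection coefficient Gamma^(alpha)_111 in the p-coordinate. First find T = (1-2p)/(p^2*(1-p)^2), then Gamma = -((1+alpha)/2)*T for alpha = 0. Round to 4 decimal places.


Skewness (Amari-Chentsov) tensor: T = (1-2p)/(p^2*(1-p)^2).
p = 0.59, 1-2p = -0.18, p^2 = 0.3481, (1-p)^2 = 0.1681.
T = -0.18/(0.3481 * 0.1681) = -3.076102.
In the p-coordinate, Gamma^(alpha) = Gamma^(0) - (alpha/2)*T with Gamma^(0) = (1/2)*g'(p) = -T/2,
so Gamma^(alpha) = -((1+alpha)/2)*T.
alpha = 0, -(1+alpha)/2 = -0.5.
Gamma = -0.5 * -3.076102 = 1.5381

1.5381


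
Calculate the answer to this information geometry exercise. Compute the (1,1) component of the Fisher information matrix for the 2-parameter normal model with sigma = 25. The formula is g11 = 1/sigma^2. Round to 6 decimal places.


For the 2-parameter normal family, the Fisher metric has:
  g11 = 1/sigma^2, g22 = 2/sigma^2.
sigma = 25, sigma^2 = 625.
g11 = 0.001600

0.001600


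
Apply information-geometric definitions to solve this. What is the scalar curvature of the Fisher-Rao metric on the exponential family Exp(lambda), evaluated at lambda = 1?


This family has a single free parameter, so its statistical manifold
is 1-dimensional. The Riemann curvature tensor of any 1-dimensional
Riemannian manifold vanishes identically, so R = 0.

0


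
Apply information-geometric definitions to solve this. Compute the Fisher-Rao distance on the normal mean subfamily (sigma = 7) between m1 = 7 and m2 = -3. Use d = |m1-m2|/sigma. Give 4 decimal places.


On the fixed-variance normal subfamily, geodesic distance = |m1-m2|/sigma.
|7 - -3| = 10.
sigma = 7.
d = 10/7 = 1.4286

1.4286


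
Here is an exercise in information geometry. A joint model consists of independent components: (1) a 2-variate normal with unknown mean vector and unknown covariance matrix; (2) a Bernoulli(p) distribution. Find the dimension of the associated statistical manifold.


The dimension of a statistical manifold equals the number of free
(independent) real parameters of the model. For a product of independent
blocks the parameter counts add.
- 2-variate normal: 2 (mean) + 2*3/2 = 3 (symmetric covariance) = 5.
- Bernoulli (p): 1.
Total = 5 + 1 = 6.
Dimension = 6

6


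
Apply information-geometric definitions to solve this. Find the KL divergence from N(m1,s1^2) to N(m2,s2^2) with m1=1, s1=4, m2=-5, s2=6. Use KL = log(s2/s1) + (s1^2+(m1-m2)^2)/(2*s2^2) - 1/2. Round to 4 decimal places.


KL divergence between normal distributions:
KL = log(s2/s1) + (s1^2 + (m1-m2)^2)/(2*s2^2) - 1/2.
log(6/4) = 0.405465.
(4^2 + (1--5)^2)/(2*6^2) = (16 + 36)/72 = 0.722222.
KL = 0.405465 + 0.722222 - 0.5 = 0.6277

0.6277


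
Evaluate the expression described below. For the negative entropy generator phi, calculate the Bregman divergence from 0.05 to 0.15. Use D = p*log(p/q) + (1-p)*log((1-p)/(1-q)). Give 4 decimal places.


Bregman divergence with negative entropy generator:
D = p*log(p/q) + (1-p)*log((1-p)/(1-q)).
p = 0.05, q = 0.15.
p*log(p/q) = 0.05*log(0.05/0.15) = -0.054931.
(1-p)*log((1-p)/(1-q)) = 0.95*log(0.95/0.85) = 0.105664.
D = -0.054931 + 0.105664 = 0.0507

0.0507


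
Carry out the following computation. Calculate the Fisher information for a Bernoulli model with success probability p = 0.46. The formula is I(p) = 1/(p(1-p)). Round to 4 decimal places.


For Bernoulli(p), Fisher information is I(p) = 1/(p*(1-p)).
p = 0.46, 1-p = 0.54.
p*(1-p) = 0.2484.
I(p) = 1/0.2484 = 4.0258

4.0258


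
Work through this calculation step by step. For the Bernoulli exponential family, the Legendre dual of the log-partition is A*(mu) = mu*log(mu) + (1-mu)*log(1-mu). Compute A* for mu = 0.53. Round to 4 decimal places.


Legendre transform for Bernoulli:
A*(mu) = mu*log(mu) + (1-mu)*log(1-mu).
mu = 0.53, 1-mu = 0.47.
mu*log(mu) = 0.53*log(0.53) = -0.336485.
(1-mu)*log(1-mu) = 0.47*log(0.47) = -0.354861.
A* = -0.336485 + -0.354861 = -0.6913

-0.6913


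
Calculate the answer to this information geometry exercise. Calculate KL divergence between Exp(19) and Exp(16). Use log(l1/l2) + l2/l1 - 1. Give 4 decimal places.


KL divergence for exponential family:
KL = log(l1/l2) + l2/l1 - 1.
log(19/16) = 0.17185.
16/19 = 0.842105.
KL = 0.17185 + 0.842105 - 1 = 0.0140

0.0140


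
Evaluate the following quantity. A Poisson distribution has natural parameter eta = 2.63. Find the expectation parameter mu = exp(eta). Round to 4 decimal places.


Expectation parameter for Poisson exponential family:
mu = exp(eta).
eta = 2.63.
mu = exp(2.63) = 13.8738

13.8738


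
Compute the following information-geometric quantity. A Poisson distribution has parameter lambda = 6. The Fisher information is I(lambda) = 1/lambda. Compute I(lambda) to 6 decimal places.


Fisher information for Poisson: I(lambda) = 1/lambda.
lambda = 6.
I(lambda) = 1/6 = 0.166667

0.166667


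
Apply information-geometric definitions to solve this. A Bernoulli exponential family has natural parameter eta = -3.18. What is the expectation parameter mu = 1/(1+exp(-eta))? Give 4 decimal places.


Dual coordinate (expectation parameter) for Bernoulli:
mu = 1/(1+exp(-eta)).
eta = -3.18.
exp(-eta) = exp(3.18) = 24.046754.
mu = 1/(1+24.046754) = 0.0399

0.0399


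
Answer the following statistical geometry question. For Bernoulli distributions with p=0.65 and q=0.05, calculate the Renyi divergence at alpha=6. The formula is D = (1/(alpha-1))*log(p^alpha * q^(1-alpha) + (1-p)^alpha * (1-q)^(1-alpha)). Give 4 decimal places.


Renyi divergence of order alpha between Bernoulli distributions:
D = (1/(alpha-1))*log(p^alpha * q^(1-alpha) + (1-p)^alpha * (1-q)^(1-alpha)).
alpha = 6, p = 0.65, q = 0.05.
p^alpha * q^(1-alpha) = 0.65^6 * 0.05^-5 = 241340.45.
(1-p)^alpha * (1-q)^(1-alpha) = 0.35^6 * 0.95^-5 = 0.002376.
sum = 241340.45 + 0.002376 = 241340.452376.
D = (1/5)*log(241340.452376) = 2.4788

2.4788


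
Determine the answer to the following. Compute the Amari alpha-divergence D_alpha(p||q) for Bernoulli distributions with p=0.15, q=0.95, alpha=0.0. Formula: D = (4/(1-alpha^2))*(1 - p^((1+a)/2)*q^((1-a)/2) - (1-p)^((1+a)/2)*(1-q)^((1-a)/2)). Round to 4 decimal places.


Amari alpha-divergence:
D = (4/(1-alpha^2))*(1 - p^((1+a)/2)*q^((1-a)/2) - (1-p)^((1+a)/2)*(1-q)^((1-a)/2)).
alpha = 0.0, p = 0.15, q = 0.95.
e1 = (1+alpha)/2 = 0.5, e2 = (1-alpha)/2 = 0.5.
t1 = p^e1 * q^e2 = 0.15^0.5 * 0.95^0.5 = 0.377492.
t2 = (1-p)^e1 * (1-q)^e2 = 0.85^0.5 * 0.05^0.5 = 0.206155.
4/(1-alpha^2) = 4.0.
D = 4.0*(1 - 0.377492 - 0.206155) = 1.6654

1.6654


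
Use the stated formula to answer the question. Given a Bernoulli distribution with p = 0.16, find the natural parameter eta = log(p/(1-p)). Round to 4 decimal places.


Natural parameter for Bernoulli: eta = log(p/(1-p)).
p = 0.16, 1-p = 0.84.
p/(1-p) = 0.190476.
eta = log(0.190476) = -1.6582

-1.6582


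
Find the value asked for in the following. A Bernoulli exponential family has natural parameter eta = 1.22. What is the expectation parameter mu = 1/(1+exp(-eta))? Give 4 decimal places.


Dual coordinate (expectation parameter) for Bernoulli:
mu = 1/(1+exp(-eta)).
eta = 1.22.
exp(-eta) = exp(-1.22) = 0.29523.
mu = 1/(1+0.29523) = 0.7721

0.7721


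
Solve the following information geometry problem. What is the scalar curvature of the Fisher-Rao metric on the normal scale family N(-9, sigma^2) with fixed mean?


This family has a single free parameter, so its statistical manifold
is 1-dimensional. The Riemann curvature tensor of any 1-dimensional
Riemannian manifold vanishes identically, so R = 0.

0


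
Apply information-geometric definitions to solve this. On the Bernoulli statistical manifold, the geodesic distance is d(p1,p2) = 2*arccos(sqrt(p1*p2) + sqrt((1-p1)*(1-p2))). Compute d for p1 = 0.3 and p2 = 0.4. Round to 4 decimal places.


Geodesic distance on Bernoulli manifold:
d(p1,p2) = 2*arccos(sqrt(p1*p2) + sqrt((1-p1)*(1-p2))).
sqrt(p1*p2) = sqrt(0.3*0.4) = 0.34641.
sqrt((1-p1)*(1-p2)) = sqrt(0.7*0.6) = 0.648074.
arg = 0.34641 + 0.648074 = 0.994484.
d = 2*arccos(0.994484) = 0.2102

0.2102


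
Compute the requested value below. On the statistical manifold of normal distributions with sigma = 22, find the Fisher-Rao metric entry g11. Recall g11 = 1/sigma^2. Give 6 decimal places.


For the 2-parameter normal family, the Fisher metric has:
  g11 = 1/sigma^2, g22 = 2/sigma^2.
sigma = 22, sigma^2 = 484.
g11 = 0.002066

0.002066


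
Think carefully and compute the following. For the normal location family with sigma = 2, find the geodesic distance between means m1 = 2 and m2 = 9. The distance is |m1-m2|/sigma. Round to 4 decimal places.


On the fixed-variance normal subfamily, geodesic distance = |m1-m2|/sigma.
|2 - 9| = 7.
sigma = 2.
d = 7/2 = 3.5000

3.5000


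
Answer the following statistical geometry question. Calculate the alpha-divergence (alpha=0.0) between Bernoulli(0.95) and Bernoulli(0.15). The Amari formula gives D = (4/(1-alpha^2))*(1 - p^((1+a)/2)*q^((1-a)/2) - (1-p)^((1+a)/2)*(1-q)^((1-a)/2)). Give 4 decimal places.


Amari alpha-divergence:
D = (4/(1-alpha^2))*(1 - p^((1+a)/2)*q^((1-a)/2) - (1-p)^((1+a)/2)*(1-q)^((1-a)/2)).
alpha = 0.0, p = 0.95, q = 0.15.
e1 = (1+alpha)/2 = 0.5, e2 = (1-alpha)/2 = 0.5.
t1 = p^e1 * q^e2 = 0.95^0.5 * 0.15^0.5 = 0.377492.
t2 = (1-p)^e1 * (1-q)^e2 = 0.05^0.5 * 0.85^0.5 = 0.206155.
4/(1-alpha^2) = 4.0.
D = 4.0*(1 - 0.377492 - 0.206155) = 1.6654

1.6654


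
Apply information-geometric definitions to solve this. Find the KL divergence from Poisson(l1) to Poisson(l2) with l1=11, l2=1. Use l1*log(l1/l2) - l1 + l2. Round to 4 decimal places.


KL divergence for Poisson:
KL = l1*log(l1/l2) - l1 + l2.
l1 = 11, l2 = 1.
log(11/1) = 2.397895.
l1*log(l1/l2) = 11 * 2.397895 = 26.376848.
KL = 26.376848 - 11 + 1 = 16.3768

16.3768


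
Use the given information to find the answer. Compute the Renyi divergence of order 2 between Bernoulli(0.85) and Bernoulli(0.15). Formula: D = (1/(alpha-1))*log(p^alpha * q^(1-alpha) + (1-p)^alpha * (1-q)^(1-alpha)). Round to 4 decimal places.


Renyi divergence of order alpha between Bernoulli distributions:
D = (1/(alpha-1))*log(p^alpha * q^(1-alpha) + (1-p)^alpha * (1-q)^(1-alpha)).
alpha = 2, p = 0.85, q = 0.15.
p^alpha * q^(1-alpha) = 0.85^2 * 0.15^-1 = 4.816667.
(1-p)^alpha * (1-q)^(1-alpha) = 0.15^2 * 0.85^-1 = 0.026471.
sum = 4.816667 + 0.026471 = 4.843137.
D = (1/1)*log(4.843137) = 1.5776

1.5776


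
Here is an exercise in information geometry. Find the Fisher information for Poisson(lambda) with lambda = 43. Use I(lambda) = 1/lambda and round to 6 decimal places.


Fisher information for Poisson: I(lambda) = 1/lambda.
lambda = 43.
I(lambda) = 1/43 = 0.023256

0.023256


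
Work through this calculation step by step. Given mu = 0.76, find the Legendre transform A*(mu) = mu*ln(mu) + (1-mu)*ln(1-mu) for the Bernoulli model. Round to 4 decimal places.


Legendre transform for Bernoulli:
A*(mu) = mu*log(mu) + (1-mu)*log(1-mu).
mu = 0.76, 1-mu = 0.24.
mu*log(mu) = 0.76*log(0.76) = -0.208572.
(1-mu)*log(1-mu) = 0.24*log(0.24) = -0.342508.
A* = -0.208572 + -0.342508 = -0.5511

-0.5511


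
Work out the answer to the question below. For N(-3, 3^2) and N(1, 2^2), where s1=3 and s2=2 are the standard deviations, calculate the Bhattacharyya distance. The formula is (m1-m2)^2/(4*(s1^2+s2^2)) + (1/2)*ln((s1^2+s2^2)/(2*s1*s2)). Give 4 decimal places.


Bhattacharyya distance between two Gaussians:
DB = (m1-m2)^2/(4*(s1^2+s2^2)) + (1/2)*ln((s1^2+s2^2)/(2*s1*s2)).
(m1-m2)^2 = (-4)^2 = 16.
s1^2+s2^2 = 9 + 4 = 13.
term1 = 16/52 = 0.307692.
term2 = 0.5*ln(13/12.0) = 0.040021.
DB = 0.307692 + 0.040021 = 0.3477

0.3477


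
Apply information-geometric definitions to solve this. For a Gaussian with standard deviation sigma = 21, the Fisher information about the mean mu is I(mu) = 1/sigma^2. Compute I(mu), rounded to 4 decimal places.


The Fisher information for the mean of a normal distribution is I(mu) = 1/sigma^2.
sigma = 21, so sigma^2 = 441.
I(mu) = 1/441 = 0.0023

0.0023


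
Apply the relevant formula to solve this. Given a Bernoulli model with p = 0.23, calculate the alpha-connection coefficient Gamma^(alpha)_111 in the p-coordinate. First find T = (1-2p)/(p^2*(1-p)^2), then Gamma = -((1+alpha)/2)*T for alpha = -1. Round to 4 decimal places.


Skewness (Amari-Chentsov) tensor: T = (1-2p)/(p^2*(1-p)^2).
p = 0.23, 1-2p = 0.54, p^2 = 0.0529, (1-p)^2 = 0.5929.
T = 0.54/(0.0529 * 0.5929) = 17.216967.
In the p-coordinate, Gamma^(alpha) = Gamma^(0) - (alpha/2)*T with Gamma^(0) = (1/2)*g'(p) = -T/2,
so Gamma^(alpha) = -((1+alpha)/2)*T.
alpha = -1, -(1+alpha)/2 = 0.0.
Gamma = 0.0 * 17.216967 = 0.0000

0.0000


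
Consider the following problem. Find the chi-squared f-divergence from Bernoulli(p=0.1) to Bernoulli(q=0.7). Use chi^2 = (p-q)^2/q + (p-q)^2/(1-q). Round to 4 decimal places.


Chi-squared divergence between Bernoulli distributions:
chi^2 = (p-q)^2/q + (p-q)^2/(1-q).
p = 0.1, q = 0.7, p-q = -0.6.
(p-q)^2 = 0.36.
term1 = 0.36/0.7 = 0.514286.
term2 = 0.36/0.3 = 1.2.
chi^2 = 0.514286 + 1.2 = 1.7143

1.7143


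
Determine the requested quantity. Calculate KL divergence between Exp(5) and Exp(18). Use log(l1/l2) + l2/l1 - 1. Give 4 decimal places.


KL divergence for exponential family:
KL = log(l1/l2) + l2/l1 - 1.
log(5/18) = -1.280934.
18/5 = 3.6.
KL = -1.280934 + 3.6 - 1 = 1.3191

1.3191


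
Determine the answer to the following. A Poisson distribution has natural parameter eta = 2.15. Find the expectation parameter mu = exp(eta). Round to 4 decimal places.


Expectation parameter for Poisson exponential family:
mu = exp(eta).
eta = 2.15.
mu = exp(2.15) = 8.5849

8.5849


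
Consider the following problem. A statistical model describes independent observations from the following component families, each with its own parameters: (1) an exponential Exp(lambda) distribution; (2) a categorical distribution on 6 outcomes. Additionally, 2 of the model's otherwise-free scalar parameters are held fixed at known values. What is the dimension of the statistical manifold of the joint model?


The dimension of a statistical manifold equals the number of free
(independent) real parameters of the model. For a product of independent
blocks the parameter counts add.
- exponential (lambda): 1.
- categorical on 6 outcomes (probabilities sum to 1): 6-1 = 5.
Total = 1 + 5 = 6.
2 parameter(s) fixed at known values: 6 - 2 = 4.
Dimension = 4

4


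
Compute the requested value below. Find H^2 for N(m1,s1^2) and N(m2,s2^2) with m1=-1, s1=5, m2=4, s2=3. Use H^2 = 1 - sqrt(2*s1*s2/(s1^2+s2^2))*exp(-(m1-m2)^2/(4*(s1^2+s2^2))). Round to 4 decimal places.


Squared Hellinger distance for Gaussians:
H^2 = 1 - sqrt(2*s1*s2/(s1^2+s2^2)) * exp(-(m1-m2)^2/(4*(s1^2+s2^2))).
s1^2 = 25, s2^2 = 9, s1^2+s2^2 = 34.
sqrt(2*5*3/(34)) = 0.939336.
(m1-m2)^2 = (-5)^2 = 25.
exp(-25/(4*34)) = exp(-0.183824) = 0.832083.
H^2 = 1 - 0.939336*0.832083 = 0.2184

0.2184


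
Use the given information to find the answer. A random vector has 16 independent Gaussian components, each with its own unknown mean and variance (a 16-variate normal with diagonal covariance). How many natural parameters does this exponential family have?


Exponential family dimension calculation:
Each univariate normal has two natural parameters (mu/sigma^2 and -1/(2 sigma^2)).
With 16 independent components, dim = 2 * 16 = 32.

32


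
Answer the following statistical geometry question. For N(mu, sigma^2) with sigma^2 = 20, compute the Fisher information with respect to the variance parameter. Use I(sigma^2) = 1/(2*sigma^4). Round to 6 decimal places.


Fisher information for variance: I(sigma^2) = 1/(2*sigma^4).
sigma^2 = 20, so sigma^4 = 400.
I = 1/(2*400) = 1/800 = 0.001250

0.001250


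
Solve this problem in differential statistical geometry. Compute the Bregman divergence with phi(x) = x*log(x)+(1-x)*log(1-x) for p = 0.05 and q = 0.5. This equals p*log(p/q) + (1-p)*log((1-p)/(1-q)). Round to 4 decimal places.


Bregman divergence with negative entropy generator:
D = p*log(p/q) + (1-p)*log((1-p)/(1-q)).
p = 0.05, q = 0.5.
p*log(p/q) = 0.05*log(0.05/0.5) = -0.115129.
(1-p)*log((1-p)/(1-q)) = 0.95*log(0.95/0.5) = 0.609761.
D = -0.115129 + 0.609761 = 0.4946

0.4946


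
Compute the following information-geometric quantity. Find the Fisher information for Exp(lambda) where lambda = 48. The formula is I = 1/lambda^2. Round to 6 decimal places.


Fisher information for exponential: I(lambda) = 1/lambda^2.
lambda = 48, lambda^2 = 2304.
I = 1/2304 = 0.000434

0.000434


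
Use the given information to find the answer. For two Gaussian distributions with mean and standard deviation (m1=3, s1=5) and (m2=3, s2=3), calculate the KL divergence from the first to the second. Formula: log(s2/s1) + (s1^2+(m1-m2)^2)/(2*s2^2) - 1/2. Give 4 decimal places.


KL divergence between normal distributions:
KL = log(s2/s1) + (s1^2 + (m1-m2)^2)/(2*s2^2) - 1/2.
log(3/5) = -0.510826.
(5^2 + (3-3)^2)/(2*3^2) = (25 + 0)/18 = 1.388889.
KL = -0.510826 + 1.388889 - 0.5 = 0.3781

0.3781


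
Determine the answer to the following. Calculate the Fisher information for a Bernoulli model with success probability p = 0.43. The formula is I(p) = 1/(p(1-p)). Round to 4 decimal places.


For Bernoulli(p), Fisher information is I(p) = 1/(p*(1-p)).
p = 0.43, 1-p = 0.57.
p*(1-p) = 0.2451.
I(p) = 1/0.2451 = 4.0800

4.0800


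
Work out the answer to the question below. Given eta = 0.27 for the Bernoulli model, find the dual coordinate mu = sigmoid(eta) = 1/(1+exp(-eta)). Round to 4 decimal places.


Dual coordinate (expectation parameter) for Bernoulli:
mu = 1/(1+exp(-eta)).
eta = 0.27.
exp(-eta) = exp(-0.27) = 0.763379.
mu = 1/(1+0.763379) = 0.5671

0.5671


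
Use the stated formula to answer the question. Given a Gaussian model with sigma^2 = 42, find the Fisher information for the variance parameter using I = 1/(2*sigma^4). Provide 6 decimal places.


Fisher information for variance: I(sigma^2) = 1/(2*sigma^4).
sigma^2 = 42, so sigma^4 = 1764.
I = 1/(2*1764) = 1/3528 = 0.000283

0.000283


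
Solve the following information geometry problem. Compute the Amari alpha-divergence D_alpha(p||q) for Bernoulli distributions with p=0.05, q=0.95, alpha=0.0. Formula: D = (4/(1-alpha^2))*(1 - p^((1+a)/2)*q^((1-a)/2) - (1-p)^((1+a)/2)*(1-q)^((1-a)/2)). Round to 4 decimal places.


Amari alpha-divergence:
D = (4/(1-alpha^2))*(1 - p^((1+a)/2)*q^((1-a)/2) - (1-p)^((1+a)/2)*(1-q)^((1-a)/2)).
alpha = 0.0, p = 0.05, q = 0.95.
e1 = (1+alpha)/2 = 0.5, e2 = (1-alpha)/2 = 0.5.
t1 = p^e1 * q^e2 = 0.05^0.5 * 0.95^0.5 = 0.217945.
t2 = (1-p)^e1 * (1-q)^e2 = 0.95^0.5 * 0.05^0.5 = 0.217945.
4/(1-alpha^2) = 4.0.
D = 4.0*(1 - 0.217945 - 0.217945) = 2.2564

2.2564


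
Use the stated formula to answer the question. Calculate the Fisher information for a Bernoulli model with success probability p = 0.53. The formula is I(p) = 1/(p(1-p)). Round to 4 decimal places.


For Bernoulli(p), Fisher information is I(p) = 1/(p*(1-p)).
p = 0.53, 1-p = 0.47.
p*(1-p) = 0.2491.
I(p) = 1/0.2491 = 4.0145

4.0145


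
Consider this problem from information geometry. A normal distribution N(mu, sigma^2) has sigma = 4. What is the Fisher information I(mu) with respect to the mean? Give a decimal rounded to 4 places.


The Fisher information for the mean of a normal distribution is I(mu) = 1/sigma^2.
sigma = 4, so sigma^2 = 16.
I(mu) = 1/16 = 0.0625

0.0625


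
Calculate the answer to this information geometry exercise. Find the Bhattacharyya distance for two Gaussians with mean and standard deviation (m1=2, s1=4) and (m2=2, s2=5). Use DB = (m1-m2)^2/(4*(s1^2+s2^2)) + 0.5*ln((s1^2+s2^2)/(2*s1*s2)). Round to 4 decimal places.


Bhattacharyya distance between two Gaussians:
DB = (m1-m2)^2/(4*(s1^2+s2^2)) + (1/2)*ln((s1^2+s2^2)/(2*s1*s2)).
(m1-m2)^2 = (0)^2 = 0.
s1^2+s2^2 = 16 + 25 = 41.
term1 = 0/164 = 0.0.
term2 = 0.5*ln(41/40.0) = 0.012346.
DB = 0.0 + 0.012346 = 0.0123

0.0123


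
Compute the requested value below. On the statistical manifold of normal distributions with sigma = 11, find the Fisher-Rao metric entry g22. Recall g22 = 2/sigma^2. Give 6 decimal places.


For the 2-parameter normal family, the Fisher metric has:
  g11 = 1/sigma^2, g22 = 2/sigma^2.
sigma = 11, sigma^2 = 121.
g22 = 0.016529

0.016529


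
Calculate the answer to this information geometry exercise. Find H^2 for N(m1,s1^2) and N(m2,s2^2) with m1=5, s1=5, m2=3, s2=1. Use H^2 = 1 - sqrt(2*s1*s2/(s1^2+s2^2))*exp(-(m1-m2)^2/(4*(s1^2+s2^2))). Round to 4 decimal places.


Squared Hellinger distance for Gaussians:
H^2 = 1 - sqrt(2*s1*s2/(s1^2+s2^2)) * exp(-(m1-m2)^2/(4*(s1^2+s2^2))).
s1^2 = 25, s2^2 = 1, s1^2+s2^2 = 26.
sqrt(2*5*1/(26)) = 0.620174.
(m1-m2)^2 = (2)^2 = 4.
exp(-4/(4*26)) = exp(-0.038462) = 0.962269.
H^2 = 1 - 0.620174*0.962269 = 0.4032

0.4032


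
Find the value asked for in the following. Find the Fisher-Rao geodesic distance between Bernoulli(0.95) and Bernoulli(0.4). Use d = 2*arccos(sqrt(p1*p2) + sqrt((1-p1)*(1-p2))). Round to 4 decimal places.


Geodesic distance on Bernoulli manifold:
d(p1,p2) = 2*arccos(sqrt(p1*p2) + sqrt((1-p1)*(1-p2))).
sqrt(p1*p2) = sqrt(0.95*0.4) = 0.616441.
sqrt((1-p1)*(1-p2)) = sqrt(0.05*0.6) = 0.173205.
arg = 0.616441 + 0.173205 = 0.789646.
d = 2*arccos(0.789646) = 1.3211

1.3211


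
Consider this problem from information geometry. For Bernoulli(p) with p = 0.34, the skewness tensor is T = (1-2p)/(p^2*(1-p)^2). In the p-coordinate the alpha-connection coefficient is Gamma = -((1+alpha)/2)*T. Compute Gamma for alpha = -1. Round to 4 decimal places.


Skewness (Amari-Chentsov) tensor: T = (1-2p)/(p^2*(1-p)^2).
p = 0.34, 1-2p = 0.32, p^2 = 0.1156, (1-p)^2 = 0.4356.
T = 0.32/(0.1156 * 0.4356) = 6.354835.
In the p-coordinate, Gamma^(alpha) = Gamma^(0) - (alpha/2)*T with Gamma^(0) = (1/2)*g'(p) = -T/2,
so Gamma^(alpha) = -((1+alpha)/2)*T.
alpha = -1, -(1+alpha)/2 = 0.0.
Gamma = 0.0 * 6.354835 = 0.0000

0.0000


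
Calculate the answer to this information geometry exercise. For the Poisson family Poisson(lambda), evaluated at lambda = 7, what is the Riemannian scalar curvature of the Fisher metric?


This family has a single free parameter, so its statistical manifold
is 1-dimensional. The Riemann curvature tensor of any 1-dimensional
Riemannian manifold vanishes identically, so R = 0.

0


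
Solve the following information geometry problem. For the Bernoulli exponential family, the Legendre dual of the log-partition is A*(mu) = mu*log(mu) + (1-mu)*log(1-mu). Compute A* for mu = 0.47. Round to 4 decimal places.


Legendre transform for Bernoulli:
A*(mu) = mu*log(mu) + (1-mu)*log(1-mu).
mu = 0.47, 1-mu = 0.53.
mu*log(mu) = 0.47*log(0.47) = -0.354861.
(1-mu)*log(1-mu) = 0.53*log(0.53) = -0.336485.
A* = -0.354861 + -0.336485 = -0.6913

-0.6913


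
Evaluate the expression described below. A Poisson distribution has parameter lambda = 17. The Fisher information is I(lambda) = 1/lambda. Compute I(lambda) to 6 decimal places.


Fisher information for Poisson: I(lambda) = 1/lambda.
lambda = 17.
I(lambda) = 1/17 = 0.058824

0.058824


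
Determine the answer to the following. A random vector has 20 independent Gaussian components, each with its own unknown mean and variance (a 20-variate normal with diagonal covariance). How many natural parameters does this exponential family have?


Exponential family dimension calculation:
Each univariate normal has two natural parameters (mu/sigma^2 and -1/(2 sigma^2)).
With 20 independent components, dim = 2 * 20 = 40.

40


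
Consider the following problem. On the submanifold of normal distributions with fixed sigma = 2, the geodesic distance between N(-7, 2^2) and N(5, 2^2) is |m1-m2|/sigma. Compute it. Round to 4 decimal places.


On the fixed-variance normal subfamily, geodesic distance = |m1-m2|/sigma.
|-7 - 5| = 12.
sigma = 2.
d = 12/2 = 6.0000

6.0000


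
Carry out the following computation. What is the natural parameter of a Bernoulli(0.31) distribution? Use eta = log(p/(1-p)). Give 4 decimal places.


Natural parameter for Bernoulli: eta = log(p/(1-p)).
p = 0.31, 1-p = 0.69.
p/(1-p) = 0.449275.
eta = log(0.449275) = -0.8001

-0.8001


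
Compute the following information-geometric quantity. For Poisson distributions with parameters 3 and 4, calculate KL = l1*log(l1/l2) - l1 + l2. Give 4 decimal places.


KL divergence for Poisson:
KL = l1*log(l1/l2) - l1 + l2.
l1 = 3, l2 = 4.
log(3/4) = -0.287682.
l1*log(l1/l2) = 3 * -0.287682 = -0.863046.
KL = -0.863046 - 3 + 4 = 0.1370

0.1370


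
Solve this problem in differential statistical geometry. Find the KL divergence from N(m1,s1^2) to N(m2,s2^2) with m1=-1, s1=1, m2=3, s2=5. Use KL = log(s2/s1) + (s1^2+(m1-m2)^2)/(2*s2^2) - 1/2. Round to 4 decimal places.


KL divergence between normal distributions:
KL = log(s2/s1) + (s1^2 + (m1-m2)^2)/(2*s2^2) - 1/2.
log(5/1) = 1.609438.
(1^2 + (-1-3)^2)/(2*5^2) = (1 + 16)/50 = 0.34.
KL = 1.609438 + 0.34 - 0.5 = 1.4494

1.4494


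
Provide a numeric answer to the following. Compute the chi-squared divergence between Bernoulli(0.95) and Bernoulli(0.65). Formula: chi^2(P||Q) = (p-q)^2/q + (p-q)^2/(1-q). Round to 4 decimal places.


Chi-squared divergence between Bernoulli distributions:
chi^2 = (p-q)^2/q + (p-q)^2/(1-q).
p = 0.95, q = 0.65, p-q = 0.3.
(p-q)^2 = 0.09.
term1 = 0.09/0.65 = 0.138462.
term2 = 0.09/0.35 = 0.257143.
chi^2 = 0.138462 + 0.257143 = 0.3956

0.3956


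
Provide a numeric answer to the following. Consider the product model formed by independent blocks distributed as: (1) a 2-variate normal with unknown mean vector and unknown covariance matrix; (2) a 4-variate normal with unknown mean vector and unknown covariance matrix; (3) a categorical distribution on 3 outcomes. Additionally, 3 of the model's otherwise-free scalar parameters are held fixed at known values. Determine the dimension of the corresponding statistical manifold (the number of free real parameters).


The dimension of a statistical manifold equals the number of free
(independent) real parameters of the model. For a product of independent
blocks the parameter counts add.
- 2-variate normal: 2 (mean) + 2*3/2 = 3 (symmetric covariance) = 5.
- 4-variate normal: 4 (mean) + 4*5/2 = 10 (symmetric covariance) = 14.
- categorical on 3 outcomes (probabilities sum to 1): 3-1 = 2.
Total = 5 + 14 + 2 = 21.
3 parameter(s) fixed at known values: 21 - 3 = 18.
Dimension = 18

18


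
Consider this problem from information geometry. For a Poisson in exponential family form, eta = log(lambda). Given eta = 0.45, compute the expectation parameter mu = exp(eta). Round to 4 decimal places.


Expectation parameter for Poisson exponential family:
mu = exp(eta).
eta = 0.45.
mu = exp(0.45) = 1.5683

1.5683


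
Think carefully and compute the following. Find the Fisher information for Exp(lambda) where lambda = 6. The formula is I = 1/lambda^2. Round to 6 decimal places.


Fisher information for exponential: I(lambda) = 1/lambda^2.
lambda = 6, lambda^2 = 36.
I = 1/36 = 0.027778

0.027778


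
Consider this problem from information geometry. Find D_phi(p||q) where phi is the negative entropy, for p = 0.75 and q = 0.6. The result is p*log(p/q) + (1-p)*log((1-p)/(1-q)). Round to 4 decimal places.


Bregman divergence with negative entropy generator:
D = p*log(p/q) + (1-p)*log((1-p)/(1-q)).
p = 0.75, q = 0.6.
p*log(p/q) = 0.75*log(0.75/0.6) = 0.167358.
(1-p)*log((1-p)/(1-q)) = 0.25*log(0.25/0.4) = -0.117501.
D = 0.167358 + -0.117501 = 0.0499

0.0499


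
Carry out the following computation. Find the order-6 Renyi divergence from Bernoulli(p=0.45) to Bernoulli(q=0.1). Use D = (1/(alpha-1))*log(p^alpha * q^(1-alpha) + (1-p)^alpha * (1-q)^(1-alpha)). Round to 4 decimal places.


Renyi divergence of order alpha between Bernoulli distributions:
D = (1/(alpha-1))*log(p^alpha * q^(1-alpha) + (1-p)^alpha * (1-q)^(1-alpha)).
alpha = 6, p = 0.45, q = 0.1.
p^alpha * q^(1-alpha) = 0.45^6 * 0.1^-5 = 830.376562.
(1-p)^alpha * (1-q)^(1-alpha) = 0.55^6 * 0.9^-5 = 0.046877.
sum = 830.376562 + 0.046877 = 830.42344.
D = (1/5)*log(830.42344) = 1.3444

1.3444


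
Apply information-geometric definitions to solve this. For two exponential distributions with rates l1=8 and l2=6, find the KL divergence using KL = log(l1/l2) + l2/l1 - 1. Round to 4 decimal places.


KL divergence for exponential family:
KL = log(l1/l2) + l2/l1 - 1.
log(8/6) = 0.287682.
6/8 = 0.75.
KL = 0.287682 + 0.75 - 1 = 0.0377

0.0377


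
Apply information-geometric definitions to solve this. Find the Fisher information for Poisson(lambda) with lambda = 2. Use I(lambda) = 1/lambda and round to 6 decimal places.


Fisher information for Poisson: I(lambda) = 1/lambda.
lambda = 2.
I(lambda) = 1/2 = 0.500000

0.500000


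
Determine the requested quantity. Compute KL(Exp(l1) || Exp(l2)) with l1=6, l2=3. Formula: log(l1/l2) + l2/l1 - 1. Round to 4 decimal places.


KL divergence for exponential family:
KL = log(l1/l2) + l2/l1 - 1.
log(6/3) = 0.693147.
3/6 = 0.5.
KL = 0.693147 + 0.5 - 1 = 0.1931

0.1931


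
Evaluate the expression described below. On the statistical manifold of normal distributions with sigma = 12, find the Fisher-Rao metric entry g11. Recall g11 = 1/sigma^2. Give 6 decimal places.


For the 2-parameter normal family, the Fisher metric has:
  g11 = 1/sigma^2, g22 = 2/sigma^2.
sigma = 12, sigma^2 = 144.
g11 = 0.006944

0.006944


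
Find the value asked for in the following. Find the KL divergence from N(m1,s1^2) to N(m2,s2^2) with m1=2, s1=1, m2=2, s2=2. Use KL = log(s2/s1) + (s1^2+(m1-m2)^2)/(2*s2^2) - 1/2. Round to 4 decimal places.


KL divergence between normal distributions:
KL = log(s2/s1) + (s1^2 + (m1-m2)^2)/(2*s2^2) - 1/2.
log(2/1) = 0.693147.
(1^2 + (2-2)^2)/(2*2^2) = (1 + 0)/8 = 0.125.
KL = 0.693147 + 0.125 - 0.5 = 0.3181

0.3181


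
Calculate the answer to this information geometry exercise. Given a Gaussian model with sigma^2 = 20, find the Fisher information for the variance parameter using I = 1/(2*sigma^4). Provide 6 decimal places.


Fisher information for variance: I(sigma^2) = 1/(2*sigma^4).
sigma^2 = 20, so sigma^4 = 400.
I = 1/(2*400) = 1/800 = 0.001250

0.001250


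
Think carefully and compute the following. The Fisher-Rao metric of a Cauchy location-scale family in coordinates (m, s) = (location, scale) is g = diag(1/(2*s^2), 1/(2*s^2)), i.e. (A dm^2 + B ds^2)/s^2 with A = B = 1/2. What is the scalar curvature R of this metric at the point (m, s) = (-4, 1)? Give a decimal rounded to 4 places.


The metric has the form g = (A dm^2 + B ds^2)/s^2 with A = 1/2, B = 1/2.
Substitute u = sqrt(A/B)*m: g = B*(du^2 + ds^2)/s^2, i.e. B times the
Poincare upper half-plane metric, which has constant Gaussian curvature -1.
Scaling a 2D metric by a constant c divides the Gaussian curvature by c,
so K = -1/B = -1/(1/2) = -2.0000 everywhere (the point (m, s) = (-4, 1) is irrelevant:
the curvature is constant).
Scalar curvature in dimension 2: R = 2K = -2/(1/2) = -4.0000.

-4.0000


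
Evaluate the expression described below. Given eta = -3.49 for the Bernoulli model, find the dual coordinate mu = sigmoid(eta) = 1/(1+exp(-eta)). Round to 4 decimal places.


Dual coordinate (expectation parameter) for Bernoulli:
mu = 1/(1+exp(-eta)).
eta = -3.49.
exp(-eta) = exp(3.49) = 32.785948.
mu = 1/(1+32.785948) = 0.0296

0.0296


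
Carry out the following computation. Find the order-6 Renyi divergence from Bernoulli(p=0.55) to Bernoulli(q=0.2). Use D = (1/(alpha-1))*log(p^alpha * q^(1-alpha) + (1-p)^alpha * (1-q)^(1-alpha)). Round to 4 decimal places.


Renyi divergence of order alpha between Bernoulli distributions:
D = (1/(alpha-1))*log(p^alpha * q^(1-alpha) + (1-p)^alpha * (1-q)^(1-alpha)).
alpha = 6, p = 0.55, q = 0.2.
p^alpha * q^(1-alpha) = 0.55^6 * 0.2^-5 = 86.502002.
(1-p)^alpha * (1-q)^(1-alpha) = 0.45^6 * 0.8^-5 = 0.025341.
sum = 86.502002 + 0.025341 = 86.527343.
D = (1/5)*log(86.527343) = 0.8921

0.8921


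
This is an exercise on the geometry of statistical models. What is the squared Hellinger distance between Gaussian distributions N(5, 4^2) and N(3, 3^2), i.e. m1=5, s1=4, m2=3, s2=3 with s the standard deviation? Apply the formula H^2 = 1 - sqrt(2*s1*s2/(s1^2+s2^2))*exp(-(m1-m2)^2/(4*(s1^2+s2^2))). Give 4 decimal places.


Squared Hellinger distance for Gaussians:
H^2 = 1 - sqrt(2*s1*s2/(s1^2+s2^2)) * exp(-(m1-m2)^2/(4*(s1^2+s2^2))).
s1^2 = 16, s2^2 = 9, s1^2+s2^2 = 25.
sqrt(2*4*3/(25)) = 0.979796.
(m1-m2)^2 = (2)^2 = 4.
exp(-4/(4*25)) = exp(-0.04) = 0.960789.
H^2 = 1 - 0.979796*0.960789 = 0.0586

0.0586


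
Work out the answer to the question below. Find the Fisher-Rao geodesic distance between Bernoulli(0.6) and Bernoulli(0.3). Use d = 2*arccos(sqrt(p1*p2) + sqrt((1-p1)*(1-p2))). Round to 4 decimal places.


Geodesic distance on Bernoulli manifold:
d(p1,p2) = 2*arccos(sqrt(p1*p2) + sqrt((1-p1)*(1-p2))).
sqrt(p1*p2) = sqrt(0.6*0.3) = 0.424264.
sqrt((1-p1)*(1-p2)) = sqrt(0.4*0.7) = 0.52915.
arg = 0.424264 + 0.52915 = 0.953414.
d = 2*arccos(0.953414) = 0.6129

0.6129


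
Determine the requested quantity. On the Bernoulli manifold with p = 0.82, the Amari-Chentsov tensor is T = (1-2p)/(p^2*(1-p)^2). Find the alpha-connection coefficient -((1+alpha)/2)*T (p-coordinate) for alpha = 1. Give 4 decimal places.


Skewness (Amari-Chentsov) tensor: T = (1-2p)/(p^2*(1-p)^2).
p = 0.82, 1-2p = -0.64, p^2 = 0.6724, (1-p)^2 = 0.0324.
T = -0.64/(0.6724 * 0.0324) = -29.376988.
In the p-coordinate, Gamma^(alpha) = Gamma^(0) - (alpha/2)*T with Gamma^(0) = (1/2)*g'(p) = -T/2,
so Gamma^(alpha) = -((1+alpha)/2)*T.
alpha = 1, -(1+alpha)/2 = -1.0.
Gamma = -1.0 * -29.376988 = 29.3770

29.3770


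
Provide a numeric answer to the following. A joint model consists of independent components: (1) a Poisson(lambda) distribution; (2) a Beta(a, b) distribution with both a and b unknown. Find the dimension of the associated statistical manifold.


The dimension of a statistical manifold equals the number of free
(independent) real parameters of the model. For a product of independent
blocks the parameter counts add.
- Poisson (lambda): 1.
- Beta (a, b): 2.
Total = 1 + 2 = 3.
Dimension = 3

3
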